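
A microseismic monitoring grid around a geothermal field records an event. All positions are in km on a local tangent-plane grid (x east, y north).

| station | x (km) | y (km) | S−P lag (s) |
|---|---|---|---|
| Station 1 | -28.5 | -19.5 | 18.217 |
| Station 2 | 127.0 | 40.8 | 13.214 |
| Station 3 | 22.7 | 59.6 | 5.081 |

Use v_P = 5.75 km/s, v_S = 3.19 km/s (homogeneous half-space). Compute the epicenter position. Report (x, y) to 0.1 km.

Distance from S−P lag: d = Δt · v_P v_S / (v_P − v_S) = Δt · (5.75·3.19)/(5.75−3.19) ≈ 7.1650·Δt.
So d_Station 1 = 130.53, d_Station 2 = 94.68, d_Station 3 = 36.41 km.
Circle about each station: (x + 28.5)² + (y + 19.5)² = 130.53²; (x − 127.0)² + (y − 40.8)² = 94.68²; (x − 22.7)² + (y − 59.6)² = 36.41².
Subtracting the Station 1 equation from the Station 2 and Station 3 equations removes the quadratic terms:
311.0 x + 120.6 y = 24674.92
102.4 x + 158.2 y = 18587.34
Solving the 2×2 system: x ≈ 45.1, y ≈ 88.3 km.

x ≈ 45.1 km, y ≈ 88.3 km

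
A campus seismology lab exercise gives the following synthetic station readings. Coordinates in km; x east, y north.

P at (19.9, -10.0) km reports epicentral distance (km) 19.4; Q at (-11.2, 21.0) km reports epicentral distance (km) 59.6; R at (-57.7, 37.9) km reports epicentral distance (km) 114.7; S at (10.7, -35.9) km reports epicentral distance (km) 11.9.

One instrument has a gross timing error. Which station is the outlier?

Solve using three stations at a time. Using P, Q, S (subtract circle equations pairwise → linear system) gives (x, y) ≈ (20.6, -29.4).
Distances from that point to each station vs reported:
  P: calculated 19.4 vs reported 19.4 → residual 0.0 km
  Q: calculated 59.6 vs reported 59.6 → residual 0.0 km
  R: calculated 103.3 vs reported 114.7 → residual 11.4 km
  S: calculated 11.9 vs reported 11.9 → residual 0.0 km
P, Q, S are mutually consistent (residuals ≈ 0); R is off by 11.4 km.

R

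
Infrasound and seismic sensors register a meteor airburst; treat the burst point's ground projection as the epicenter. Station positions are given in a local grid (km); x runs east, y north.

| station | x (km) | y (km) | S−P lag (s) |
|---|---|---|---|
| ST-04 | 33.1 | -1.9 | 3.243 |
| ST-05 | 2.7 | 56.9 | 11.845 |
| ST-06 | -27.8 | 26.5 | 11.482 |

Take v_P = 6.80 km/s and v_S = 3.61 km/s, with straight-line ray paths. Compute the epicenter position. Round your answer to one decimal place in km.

44.7 km east, -24.0 km north

Distance from S−P lag: d = Δt · v_P v_S / (v_P − v_S) = Δt · (6.80·3.61)/(6.80−3.61) ≈ 7.6953·Δt.
So d_ST-04 = 24.96, d_ST-05 = 91.15, d_ST-06 = 88.36 km.
Circle about each station: (x − 33.1)² + (y + 1.9)² = 24.96²; (x − 2.7)² + (y − 56.9)² = 91.15²; (x + 27.8)² + (y − 26.5)² = 88.36².
Subtracting pairs of circle equations eliminates x²+y² and gives linear equations (the radical axes):
-60.8 x + 117.6 y = -5539.64
-121.8 x + 56.8 y = -6808.62
Solving the 2×2 system: x ≈ 44.7, y ≈ -24.0 km.
Check against ST-04 (with the unrounded x, y): √((x − 33.1)²+(y + 1.9)²) = 24.96 ≈ 24.96 km. ✓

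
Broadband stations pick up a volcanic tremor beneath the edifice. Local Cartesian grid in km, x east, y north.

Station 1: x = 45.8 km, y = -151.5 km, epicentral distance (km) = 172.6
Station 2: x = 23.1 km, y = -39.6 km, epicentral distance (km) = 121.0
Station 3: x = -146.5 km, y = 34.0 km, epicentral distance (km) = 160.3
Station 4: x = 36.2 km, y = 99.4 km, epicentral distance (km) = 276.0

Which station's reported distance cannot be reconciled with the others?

Solve using three stations at a time. Using Station 1, Station 3, Station 4 (subtract circle equations pairwise → linear system) gives (x, y) ≈ (-124.7, -124.8).
Distances from that point to each station vs reported:
  Station 1: calculated 172.6 vs reported 172.6 → residual 0.0 km
  Station 2: calculated 170.6 vs reported 121.0 → residual 49.6 km
  Station 3: calculated 160.3 vs reported 160.3 → residual 0.0 km
  Station 4: calculated 276.0 vs reported 276.0 → residual 0.0 km
Station 1, Station 3, Station 4 are mutually consistent (residuals ≈ 0); Station 2 is off by 49.6 km.

Station 2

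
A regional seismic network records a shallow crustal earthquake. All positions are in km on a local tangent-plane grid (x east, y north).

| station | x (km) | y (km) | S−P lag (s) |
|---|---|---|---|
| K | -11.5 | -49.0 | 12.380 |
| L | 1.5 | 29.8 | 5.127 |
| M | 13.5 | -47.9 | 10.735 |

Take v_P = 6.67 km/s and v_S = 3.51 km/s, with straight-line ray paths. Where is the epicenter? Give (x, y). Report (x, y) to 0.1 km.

(39.4, 27.3)

Distance from S−P lag: d = Δt · v_P v_S / (v_P − v_S) = Δt · (6.67·3.51)/(6.67−3.51) ≈ 7.4088·Δt.
So d_K = 91.72, d_L = 37.98, d_M = 79.53 km.
Circle about each station: (x + 11.5)² + (y + 49.0)² = 91.72²; (x − 1.5)² + (y − 29.8)² = 37.98²; (x − 13.5)² + (y + 47.9)² = 79.53².
Subtracting the K equation from the L and M equations removes the quadratic terms:
26.0 x + 157.6 y = 5327.12
50.0 x + 2.2 y = 2030.95
Solving the 2×2 system: x ≈ 39.4, y ≈ 27.3 km.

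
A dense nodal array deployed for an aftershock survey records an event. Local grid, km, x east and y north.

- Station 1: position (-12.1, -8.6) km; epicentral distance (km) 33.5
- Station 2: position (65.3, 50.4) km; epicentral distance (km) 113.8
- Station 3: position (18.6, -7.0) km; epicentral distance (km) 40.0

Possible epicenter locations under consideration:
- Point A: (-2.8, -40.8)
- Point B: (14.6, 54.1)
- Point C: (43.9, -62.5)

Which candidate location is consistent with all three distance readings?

Point A

For each candidate, compare |candidate − station| to the reported distance:
Point A: residuals Station 1 0.0, Station 2 0.0, Station 3 0.0 → max 0.0 km
Point B: residuals Station 1 34.6, Station 2 63.0, Station 3 21.2 → max 63.0 km
Point C: residuals Station 1 44.2, Station 2 1.1, Station 3 21.0 → max 44.2 km
Only Point A has all residuals ≈ 0.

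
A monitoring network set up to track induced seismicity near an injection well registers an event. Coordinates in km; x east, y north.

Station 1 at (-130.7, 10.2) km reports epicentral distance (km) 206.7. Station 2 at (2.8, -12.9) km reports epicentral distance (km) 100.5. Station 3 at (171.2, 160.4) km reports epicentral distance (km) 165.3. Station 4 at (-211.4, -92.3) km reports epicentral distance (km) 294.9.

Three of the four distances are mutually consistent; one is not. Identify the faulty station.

Station 1

Solve using three stations at a time. Using Station 2, Station 3, Station 4 (subtract circle equations pairwise → linear system) gives (x, y) ≈ (24.0, 85.2).
Distances from that point to each station vs reported:
  Station 1: calculated 172.0 vs reported 206.7 → residual 34.7 km
  Station 2: calculated 100.4 vs reported 100.5 → residual 0.1 km
  Station 3: calculated 165.2 vs reported 165.3 → residual 0.1 km
  Station 4: calculated 294.9 vs reported 294.9 → residual 0.0 km
Station 2, Station 3, Station 4 are mutually consistent (residuals ≈ 0); Station 1 is off by 34.7 km.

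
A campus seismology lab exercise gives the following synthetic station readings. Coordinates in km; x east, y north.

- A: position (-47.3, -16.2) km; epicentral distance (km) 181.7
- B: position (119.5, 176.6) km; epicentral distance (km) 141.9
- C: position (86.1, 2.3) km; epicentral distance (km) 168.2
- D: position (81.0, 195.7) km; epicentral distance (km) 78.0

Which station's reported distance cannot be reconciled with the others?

Solve using three stations at a time. Using A, C, D (subtract circle equations pairwise → linear system) gives (x, y) ≈ (14.7, 154.6).
Distances from that point to each station vs reported:
  A: calculated 181.7 vs reported 181.7 → residual 0.0 km
  B: calculated 107.1 vs reported 141.9 → residual 34.8 km
  C: calculated 168.2 vs reported 168.2 → residual 0.0 km
  D: calculated 78.0 vs reported 78.0 → residual 0.0 km
A, C, D are mutually consistent (residuals ≈ 0); B is off by 34.8 km.

B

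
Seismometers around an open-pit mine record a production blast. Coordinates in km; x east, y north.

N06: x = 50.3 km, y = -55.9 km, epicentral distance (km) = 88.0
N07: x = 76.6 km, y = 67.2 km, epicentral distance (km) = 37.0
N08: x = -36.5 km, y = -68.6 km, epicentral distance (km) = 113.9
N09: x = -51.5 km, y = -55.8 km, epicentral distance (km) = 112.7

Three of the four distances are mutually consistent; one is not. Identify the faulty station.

N07

Solve using three stations at a time. Using N06, N08, N09 (subtract circle equations pairwise → linear system) gives (x, y) ≈ (23.8, 27.9).
Distances from that point to each station vs reported:
  N06: calculated 87.9 vs reported 88.0 → residual 0.1 km
  N07: calculated 65.8 vs reported 37.0 → residual 28.8 km
  N08: calculated 113.8 vs reported 113.9 → residual 0.1 km
  N09: calculated 112.6 vs reported 112.7 → residual 0.1 km
N06, N08, N09 are mutually consistent (residuals ≈ 0); N07 is off by 28.8 km.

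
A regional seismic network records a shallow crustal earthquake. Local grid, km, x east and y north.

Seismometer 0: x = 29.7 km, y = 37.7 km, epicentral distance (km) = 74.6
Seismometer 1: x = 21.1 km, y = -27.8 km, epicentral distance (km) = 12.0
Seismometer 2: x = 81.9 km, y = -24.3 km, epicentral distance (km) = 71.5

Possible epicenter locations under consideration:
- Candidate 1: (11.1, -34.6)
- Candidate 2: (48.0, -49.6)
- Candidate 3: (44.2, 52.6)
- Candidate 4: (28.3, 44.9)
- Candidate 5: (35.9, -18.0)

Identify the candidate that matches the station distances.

Candidate 1

For each candidate, compare |candidate − station| to the reported distance:
Candidate 1: residuals Seismometer 0 0.1, Seismometer 1 0.1, Seismometer 2 0.0 → max 0.1 km
Candidate 2: residuals Seismometer 0 14.6, Seismometer 1 22.6, Seismometer 2 29.2 → max 29.2 km
Candidate 3: residuals Seismometer 0 53.8, Seismometer 1 71.7, Seismometer 2 14.1 → max 71.7 km
Candidate 4: residuals Seismometer 0 67.3, Seismometer 1 61.1, Seismometer 2 16.0 → max 67.3 km
Candidate 5: residuals Seismometer 0 18.6, Seismometer 1 5.8, Seismometer 2 25.1 → max 25.1 km
Only Candidate 1 has all residuals ≈ 0.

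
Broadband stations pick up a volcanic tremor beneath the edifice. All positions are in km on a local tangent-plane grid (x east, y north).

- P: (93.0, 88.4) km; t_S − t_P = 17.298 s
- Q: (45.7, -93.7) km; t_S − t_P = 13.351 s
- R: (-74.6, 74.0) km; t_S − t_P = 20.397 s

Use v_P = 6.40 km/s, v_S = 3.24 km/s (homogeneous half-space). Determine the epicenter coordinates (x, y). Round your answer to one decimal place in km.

Distance from S−P lag: d = Δt · v_P v_S / (v_P − v_S) = Δt · (6.40·3.24)/(6.40−3.24) ≈ 6.5620·Δt.
So d_P = 113.51, d_Q = 87.61, d_R = 133.85 km.
Circle about each station: (x − 93.0)² + (y − 88.4)² = 113.51²; (x − 45.7)² + (y + 93.7)² = 87.61²; (x + 74.6)² + (y − 74.0)² = 133.85².
Subtracting the P equation from the Q and R equations removes the quadratic terms:
-94.6 x − 364.2 y = -386.37
-335.2 x − 28.8 y = -10453.70
Solving the 2×2 system: x ≈ 31.8, y ≈ -7.2 km.
Check against P (with the unrounded x, y): √((x − 93.0)²+(y − 88.4)²) = 113.51 ≈ 113.51 km. ✓

(31.8, -7.2)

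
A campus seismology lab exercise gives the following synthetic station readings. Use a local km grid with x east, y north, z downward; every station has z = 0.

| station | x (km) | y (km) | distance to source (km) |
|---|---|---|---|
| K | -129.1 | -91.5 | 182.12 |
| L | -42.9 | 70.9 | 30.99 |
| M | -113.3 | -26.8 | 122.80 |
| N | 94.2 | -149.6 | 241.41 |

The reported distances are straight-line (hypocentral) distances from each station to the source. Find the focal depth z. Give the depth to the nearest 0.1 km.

Each station gives a sphere (x−x_i)² + (y−y_i)² + z² = d_i² (stations at z=0).
Subtracting the K sphere from L and M: z² cancels, leaving linear equations in x and y:
172.4 x + 324.8 y = 14035.47
31.6 x + 129.4 y = 6603.92
Solving: x ≈ -27.295, y ≈ 57.700 km (keep extra digits for the depth step; rounded: -27.3, 57.7).
Then from the K sphere: z² = 182.12² − (x + 129.1)² − (y + 91.5)² with x = -27.295, y = 57.700, so z ≈ 23.298 ≈ 23.3 km.

z ≈ 23.3 km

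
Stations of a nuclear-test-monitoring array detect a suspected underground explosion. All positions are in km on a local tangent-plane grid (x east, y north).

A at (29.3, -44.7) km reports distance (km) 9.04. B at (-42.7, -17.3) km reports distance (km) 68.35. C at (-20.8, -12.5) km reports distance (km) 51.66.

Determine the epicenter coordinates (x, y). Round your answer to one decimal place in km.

x ≈ 20.3 km, y ≈ -43.8 km

Circle about each station: (x − 29.3)² + (y + 44.7)² = 9.04²; (x + 42.7)² + (y + 17.3)² = 68.35²; (x + 20.8)² + (y + 12.5)² = 51.66².
Subtracting pairs of circle equations eliminates x²+y² and gives linear equations (the radical axes):
-144.0 x + 54.8 y = -5324.00
-100.2 x + 64.4 y = -4854.72
Solving the 2×2 system: x ≈ 20.3, y ≈ -43.8 km.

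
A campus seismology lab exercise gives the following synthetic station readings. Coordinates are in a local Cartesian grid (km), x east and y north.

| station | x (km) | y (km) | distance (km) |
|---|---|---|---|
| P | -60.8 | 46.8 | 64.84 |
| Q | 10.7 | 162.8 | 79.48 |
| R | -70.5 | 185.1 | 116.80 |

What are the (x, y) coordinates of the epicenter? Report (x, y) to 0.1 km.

x ≈ -9.0 km, y ≈ 85.8 km

Circle about each station: (x + 60.8)² + (y − 46.8)² = 64.84²; (x − 10.7)² + (y − 162.8)² = 79.48²; (x + 70.5)² + (y − 185.1)² = 116.80².
Subtracting pairs of circle equations eliminates x²+y² and gives linear equations (the radical axes):
143.0 x + 232.0 y = 18618.61
-19.4 x + 276.6 y = 23907.37
Solving the 2×2 system: x ≈ -9.0, y ≈ 85.8 km.
Check against P (with the unrounded x, y): √((x + 60.8)²+(y − 46.8)²) = 64.84 ≈ 64.84 km. ✓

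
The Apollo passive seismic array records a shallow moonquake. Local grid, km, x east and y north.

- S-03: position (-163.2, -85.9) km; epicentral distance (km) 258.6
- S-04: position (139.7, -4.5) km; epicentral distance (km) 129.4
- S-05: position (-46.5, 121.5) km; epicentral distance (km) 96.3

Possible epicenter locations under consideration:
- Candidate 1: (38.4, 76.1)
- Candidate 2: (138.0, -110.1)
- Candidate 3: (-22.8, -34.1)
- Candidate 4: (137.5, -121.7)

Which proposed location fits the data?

Candidate 1

For each candidate, compare |candidate − station| to the reported distance:
Candidate 1: residuals S-03 0.0, S-04 0.1, S-05 0.0 → max 0.1 km
Candidate 2: residuals S-03 43.6, S-04 23.8, S-05 199.8 → max 199.8 km
Candidate 3: residuals S-03 108.9, S-04 35.8, S-05 61.1 → max 108.9 km
Candidate 4: residuals S-03 44.2, S-04 12.2, S-05 208.7 → max 208.7 km
Only Candidate 1 has all residuals ≈ 0.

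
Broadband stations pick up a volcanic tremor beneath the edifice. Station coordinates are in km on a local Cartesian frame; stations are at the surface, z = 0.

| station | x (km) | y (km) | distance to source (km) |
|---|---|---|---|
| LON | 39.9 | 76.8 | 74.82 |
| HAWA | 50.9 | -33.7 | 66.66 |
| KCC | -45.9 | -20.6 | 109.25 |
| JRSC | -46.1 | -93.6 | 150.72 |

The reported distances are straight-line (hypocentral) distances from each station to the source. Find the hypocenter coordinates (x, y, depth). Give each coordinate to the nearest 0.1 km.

Each station gives a sphere (x−x_i)² + (y−y_i)² + z² = d_i² (stations at z=0).
Subtracting the LON sphere from HAWA and KCC: z² cancels, leaving linear equations in x and y:
22.0 x − 221.0 y = -2609.27
-171.6 x − 194.8 y = -11296.61
Solving: x ≈ 47.105, y ≈ 16.496 km (keep extra digits for the depth step; rounded: 47.1, 16.5).
Then from the LON sphere: z² = 74.82² − (x − 39.9)² − (y − 76.8)² with x = 47.105, y = 16.496, so z ≈ 43.698 ≈ 43.7 km.

x ≈ 47.1 km, y ≈ 16.5 km, depth ≈ 43.7 km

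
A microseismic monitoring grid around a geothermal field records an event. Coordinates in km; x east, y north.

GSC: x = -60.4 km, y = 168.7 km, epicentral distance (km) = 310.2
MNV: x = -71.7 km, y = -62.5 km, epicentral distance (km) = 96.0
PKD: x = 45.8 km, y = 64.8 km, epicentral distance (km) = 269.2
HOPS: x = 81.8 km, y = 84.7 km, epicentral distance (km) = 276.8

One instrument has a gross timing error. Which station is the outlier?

Solve using three stations at a time. Using GSC, MNV, PKD (subtract circle equations pairwise → linear system) gives (x, y) ≈ (-138.4, -131.5).
Distances from that point to each station vs reported:
  GSC: calculated 310.2 vs reported 310.2 → residual 0.0 km
  MNV: calculated 96.0 vs reported 96.0 → residual 0.0 km
  PKD: calculated 269.2 vs reported 269.2 → residual 0.0 km
  HOPS: calculated 308.6 vs reported 276.8 → residual 31.8 km
GSC, MNV, PKD are mutually consistent (residuals ≈ 0); HOPS is off by 31.8 km.

HOPS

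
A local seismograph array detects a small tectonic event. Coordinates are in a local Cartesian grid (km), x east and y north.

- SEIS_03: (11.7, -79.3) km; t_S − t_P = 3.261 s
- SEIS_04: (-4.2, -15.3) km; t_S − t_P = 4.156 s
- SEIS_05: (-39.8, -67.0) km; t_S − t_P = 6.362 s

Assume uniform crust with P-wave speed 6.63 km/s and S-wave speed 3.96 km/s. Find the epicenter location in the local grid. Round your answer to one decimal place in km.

Distance from S−P lag: d = Δt · v_P v_S / (v_P − v_S) = Δt · (6.63·3.96)/(6.63−3.96) ≈ 9.8333·Δt.
So d_SEIS_03 = 32.07, d_SEIS_04 = 40.87, d_SEIS_05 = 62.56 km.
Circle about each station: (x − 11.7)² + (y + 79.3)² = 32.07²; (x + 4.2)² + (y + 15.3)² = 40.87²; (x + 39.8)² + (y + 67.0)² = 62.56².
Subtracting the SEIS_03 equation from the SEIS_04 and SEIS_05 equations removes the quadratic terms:
-31.8 x + 128.0 y = -6815.52
-103.0 x + 24.6 y = -3237.61
Solving the 2×2 system: x ≈ 19.9, y ≈ -48.3 km.

19.9 km east, -48.3 km north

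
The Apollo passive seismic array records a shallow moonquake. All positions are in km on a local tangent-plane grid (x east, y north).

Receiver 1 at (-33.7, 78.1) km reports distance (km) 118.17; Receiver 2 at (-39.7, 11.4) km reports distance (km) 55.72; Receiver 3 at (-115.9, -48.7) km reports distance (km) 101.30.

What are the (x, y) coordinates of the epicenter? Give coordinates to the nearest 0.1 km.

Circle about each station: (x + 33.7)² + (y − 78.1)² = 118.17²; (x + 39.7)² + (y − 11.4)² = 55.72²; (x + 115.9)² + (y + 48.7)² = 101.30².
Subtracting the Receiver 1 equation from the Receiver 2 and Receiver 3 equations removes the quadratic terms:
-12.0 x − 133.4 y = 5330.18
-164.4 x − 253.6 y = 12271.66
Solving the 2×2 system: x ≈ -15.1, y ≈ -38.6 km.
Check against Receiver 1 (with the unrounded x, y): √((x + 33.7)²+(y − 78.1)²) = 118.17 ≈ 118.17 km. ✓

(-15.1, -38.6)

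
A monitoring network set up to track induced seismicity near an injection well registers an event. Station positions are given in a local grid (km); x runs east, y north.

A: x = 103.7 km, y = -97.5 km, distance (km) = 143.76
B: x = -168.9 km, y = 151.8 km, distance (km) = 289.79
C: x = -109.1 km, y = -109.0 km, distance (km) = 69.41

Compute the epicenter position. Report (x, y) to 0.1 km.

Circle about each station: (x − 103.7)² + (y + 97.5)² = 143.76²; (x + 168.9)² + (y − 151.8)² = 289.79²; (x + 109.1)² + (y + 109.0)² = 69.41².
Subtracting the A equation from the B and C equations removes the quadratic terms:
-545.2 x + 498.6 y = -32000.80
-425.6 x − 23.0 y = 19373.06
Solving the 2×2 system: x ≈ -39.7, y ≈ -107.6 km.

(-39.7, -107.6)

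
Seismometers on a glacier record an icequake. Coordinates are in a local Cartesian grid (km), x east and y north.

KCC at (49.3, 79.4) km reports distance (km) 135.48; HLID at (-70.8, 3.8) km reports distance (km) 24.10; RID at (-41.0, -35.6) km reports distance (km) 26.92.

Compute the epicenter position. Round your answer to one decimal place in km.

Circle about each station: (x − 49.3)² + (y − 79.4)² = 135.48²; (x + 70.8)² + (y − 3.8)² = 24.10²; (x + 41.0)² + (y + 35.6)² = 26.92².
Subtracting the KCC equation from the HLID and RID equations removes the quadratic terms:
-240.2 x − 151.2 y = 14066.25
-180.6 x − 230.0 y = 11843.65
Solving the 2×2 system: x ≈ -51.7, y ≈ -10.9 km.
Check against KCC (with the unrounded x, y): √((x − 49.3)²+(y − 79.4)²) = 135.48 ≈ 135.48 km. ✓

(-51.7, -10.9)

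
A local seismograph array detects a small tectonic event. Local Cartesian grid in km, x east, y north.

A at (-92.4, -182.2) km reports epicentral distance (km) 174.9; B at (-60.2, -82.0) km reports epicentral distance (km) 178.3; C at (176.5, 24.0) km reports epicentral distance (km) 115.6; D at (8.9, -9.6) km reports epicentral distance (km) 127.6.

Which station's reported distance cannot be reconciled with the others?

Solve using three stations at a time. Using B, C, D (subtract circle equations pairwise → linear system) gives (x, y) ≈ (118.1, -75.8).
Distances from that point to each station vs reported:
  A: calculated 235.8 vs reported 174.9 → residual 60.9 km
  B: calculated 178.4 vs reported 178.3 → residual 0.1 km
  C: calculated 115.7 vs reported 115.6 → residual 0.1 km
  D: calculated 127.7 vs reported 127.6 → residual 0.1 km
B, C, D are mutually consistent (residuals ≈ 0); A is off by 60.9 km.

A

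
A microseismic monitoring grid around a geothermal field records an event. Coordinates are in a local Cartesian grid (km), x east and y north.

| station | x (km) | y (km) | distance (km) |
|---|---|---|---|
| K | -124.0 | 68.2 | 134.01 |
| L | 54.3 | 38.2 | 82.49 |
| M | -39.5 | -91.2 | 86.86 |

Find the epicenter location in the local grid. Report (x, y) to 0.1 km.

Circle about each station: (x + 124.0)² + (y − 68.2)² = 134.01²; (x − 54.3)² + (y − 38.2)² = 82.49²; (x + 39.5)² + (y + 91.2)² = 86.86².
Subtracting pairs of circle equations eliminates x²+y² and gives linear equations (the radical axes):
356.6 x − 60.0 y = -4465.43
169.0 x − 318.8 y = 264.47
Solving the 2×2 system: x ≈ -13.9, y ≈ -8.2 km.

x ≈ -13.9 km, y ≈ -8.2 km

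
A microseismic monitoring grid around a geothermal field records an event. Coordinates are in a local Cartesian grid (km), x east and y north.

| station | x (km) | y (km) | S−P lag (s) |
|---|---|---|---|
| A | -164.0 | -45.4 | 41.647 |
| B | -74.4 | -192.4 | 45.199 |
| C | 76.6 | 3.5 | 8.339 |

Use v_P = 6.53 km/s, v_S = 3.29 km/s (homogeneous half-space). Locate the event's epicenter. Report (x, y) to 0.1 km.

Distance from S−P lag: d = Δt · v_P v_S / (v_P − v_S) = Δt · (6.53·3.29)/(6.53−3.29) ≈ 6.6308·Δt.
So d_A = 276.15, d_B = 299.70, d_C = 55.29 km.
Circle about each station: (x + 164.0)² + (y + 45.4)² = 276.15²; (x + 74.4)² + (y + 192.4)² = 299.70²; (x − 76.6)² + (y − 3.5)² = 55.29².
Subtracting the A equation from the B and C equations removes the quadratic terms:
179.2 x − 294.0 y = 34.69
481.2 x + 97.8 y = 50124.49
Solving the 2×2 system: x ≈ 92.7, y ≈ 56.4 km.

92.7 km east, 56.4 km north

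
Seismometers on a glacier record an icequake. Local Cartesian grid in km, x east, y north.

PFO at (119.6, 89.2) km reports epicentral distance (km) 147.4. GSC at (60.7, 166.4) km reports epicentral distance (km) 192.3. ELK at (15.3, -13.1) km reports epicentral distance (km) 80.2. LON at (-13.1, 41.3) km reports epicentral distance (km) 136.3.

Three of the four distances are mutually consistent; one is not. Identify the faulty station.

Solve using three stations at a time. Using PFO, ELK, LON (subtract circle equations pairwise → linear system) gives (x, y) ≈ (84.4, -54.0).
Distances from that point to each station vs reported:
  PFO: calculated 147.5 vs reported 147.4 → residual 0.1 km
  GSC: calculated 221.7 vs reported 192.3 → residual 29.4 km
  ELK: calculated 80.3 vs reported 80.2 → residual 0.1 km
  LON: calculated 136.4 vs reported 136.3 → residual 0.1 km
PFO, ELK, LON are mutually consistent (residuals ≈ 0); GSC is off by 29.4 km.

GSC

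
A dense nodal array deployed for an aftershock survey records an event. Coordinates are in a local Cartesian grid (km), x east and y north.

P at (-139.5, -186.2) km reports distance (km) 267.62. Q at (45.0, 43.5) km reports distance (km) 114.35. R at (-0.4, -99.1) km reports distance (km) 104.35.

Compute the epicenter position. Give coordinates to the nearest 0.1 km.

Circle about each station: (x + 139.5)² + (y + 186.2)² = 267.62²; (x − 45.0)² + (y − 43.5)² = 114.35²; (x + 0.4)² + (y + 99.1)² = 104.35².
Subtracting pairs of circle equations eliminates x²+y² and gives linear equations (the radical axes):
369.0 x + 459.4 y = 8331.10
278.2 x + 174.2 y = 16421.82
Solving the 2×2 system: x ≈ 95.9, y ≈ -58.9 km.

x ≈ 95.9 km, y ≈ -58.9 km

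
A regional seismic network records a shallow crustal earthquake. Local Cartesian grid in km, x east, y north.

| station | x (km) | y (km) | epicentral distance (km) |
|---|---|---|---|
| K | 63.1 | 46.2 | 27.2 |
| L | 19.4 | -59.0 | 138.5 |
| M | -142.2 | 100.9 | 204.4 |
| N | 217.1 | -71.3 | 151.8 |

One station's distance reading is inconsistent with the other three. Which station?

Solve using three stations at a time. Using K, L, M (subtract circle equations pairwise → linear system) gives (x, y) ≈ (60.3, 73.3).
Distances from that point to each station vs reported:
  K: calculated 27.3 vs reported 27.2 → residual 0.1 km
  L: calculated 138.5 vs reported 138.5 → residual 0.0 km
  M: calculated 204.4 vs reported 204.4 → residual 0.0 km
  N: calculated 213.3 vs reported 151.8 → residual 61.5 km
K, L, M are mutually consistent (residuals ≈ 0); N is off by 61.5 km.

N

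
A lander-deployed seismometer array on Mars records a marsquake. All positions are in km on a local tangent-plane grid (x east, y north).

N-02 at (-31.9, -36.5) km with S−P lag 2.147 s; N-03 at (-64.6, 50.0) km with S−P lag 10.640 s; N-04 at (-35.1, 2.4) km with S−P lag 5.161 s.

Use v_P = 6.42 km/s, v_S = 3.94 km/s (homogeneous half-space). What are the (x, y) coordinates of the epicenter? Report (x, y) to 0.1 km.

x ≈ -11.6 km, y ≈ -44.7 km

Distance from S−P lag: d = Δt · v_P v_S / (v_P − v_S) = Δt · (6.42·3.94)/(6.42−3.94) ≈ 10.1995·Δt.
So d_N-02 = 21.90, d_N-03 = 108.52, d_N-04 = 52.64 km.
Circle about each station: (x + 31.9)² + (y + 36.5)² = 21.90²; (x + 64.6)² + (y − 50.0)² = 108.52²; (x + 35.1)² + (y − 2.4)² = 52.64².
Subtracting pairs of circle equations eliminates x²+y² and gives linear equations (the radical axes):
-65.4 x + 173.0 y = -6973.68
-6.4 x + 77.8 y = -3403.45
Solving the 2×2 system: x ≈ -11.6, y ≈ -44.7 km.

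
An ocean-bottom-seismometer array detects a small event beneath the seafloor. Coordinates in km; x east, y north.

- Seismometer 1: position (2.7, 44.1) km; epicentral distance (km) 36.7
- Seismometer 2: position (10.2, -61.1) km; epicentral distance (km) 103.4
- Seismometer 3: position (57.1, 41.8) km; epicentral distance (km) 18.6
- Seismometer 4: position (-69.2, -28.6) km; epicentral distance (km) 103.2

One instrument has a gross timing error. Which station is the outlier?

Seismometer 4

Solve using three stations at a time. Using Seismometer 1, Seismometer 2, Seismometer 3 (subtract circle equations pairwise → linear system) gives (x, y) ≈ (38.9, 38.2).
Distances from that point to each station vs reported:
  Seismometer 1: calculated 36.7 vs reported 36.7 → residual 0.0 km
  Seismometer 2: calculated 103.4 vs reported 103.4 → residual 0.0 km
  Seismometer 3: calculated 18.5 vs reported 18.6 → residual 0.1 km
  Seismometer 4: calculated 127.1 vs reported 103.2 → residual 23.9 km
Seismometer 1, Seismometer 2, Seismometer 3 are mutually consistent (residuals ≈ 0); Seismometer 4 is off by 23.9 km.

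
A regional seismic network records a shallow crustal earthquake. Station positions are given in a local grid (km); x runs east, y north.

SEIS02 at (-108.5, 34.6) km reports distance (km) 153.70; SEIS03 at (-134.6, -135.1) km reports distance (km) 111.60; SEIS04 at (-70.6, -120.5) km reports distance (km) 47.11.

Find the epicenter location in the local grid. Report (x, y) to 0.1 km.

(-29.6, -97.3)

Circle about each station: (x + 108.5)² + (y − 34.6)² = 153.70²; (x + 134.6)² + (y + 135.1)² = 111.60²; (x + 70.6)² + (y + 120.5)² = 47.11².
Subtracting the SEIS02 equation from the SEIS03 and SEIS04 equations removes the quadratic terms:
-52.2 x − 339.4 y = 34568.89
75.8 x − 310.2 y = 27939.54
Solving the 2×2 system: x ≈ -29.6, y ≈ -97.3 km.
Check against SEIS02 (with the unrounded x, y): √((x + 108.5)²+(y − 34.6)²) = 153.70 ≈ 153.70 km. ✓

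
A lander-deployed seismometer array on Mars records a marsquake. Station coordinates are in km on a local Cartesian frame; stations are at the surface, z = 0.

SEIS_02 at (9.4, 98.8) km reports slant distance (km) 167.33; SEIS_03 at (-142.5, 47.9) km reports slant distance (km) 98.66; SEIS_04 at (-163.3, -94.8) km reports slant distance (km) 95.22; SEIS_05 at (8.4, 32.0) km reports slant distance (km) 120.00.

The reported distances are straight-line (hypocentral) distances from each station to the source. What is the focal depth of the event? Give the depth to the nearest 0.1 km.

z ≈ 12.8 km

Each station gives a sphere (x−x_i)² + (y−y_i)² + z² = d_i² (stations at z=0).
Subtracting the SEIS_02 sphere from SEIS_03 and SEIS_04: z² cancels, leaving linear equations in x and y:
-303.8 x − 101.8 y = 31016.39
-345.4 x − 387.2 y = 44736.61
Solving: x ≈ -90.401, y ≈ -34.897 km (keep extra digits for the depth step; rounded: -90.4, -34.9).
Then from the SEIS_02 sphere: z² = 167.33² − (x − 9.4)² − (y − 98.8)² with x = -90.401, y = -34.897, so z ≈ 12.814 ≈ 12.8 km.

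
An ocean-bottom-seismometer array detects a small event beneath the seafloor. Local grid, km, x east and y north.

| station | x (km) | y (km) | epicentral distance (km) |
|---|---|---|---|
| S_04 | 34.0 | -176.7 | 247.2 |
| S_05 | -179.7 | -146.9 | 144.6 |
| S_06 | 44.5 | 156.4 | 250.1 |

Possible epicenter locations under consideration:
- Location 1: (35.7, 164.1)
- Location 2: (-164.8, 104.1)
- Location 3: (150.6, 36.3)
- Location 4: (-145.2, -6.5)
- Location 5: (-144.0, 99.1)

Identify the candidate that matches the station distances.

For each candidate, compare |candidate − station| to the reported distance:
Location 1: residuals S_04 93.6, S_05 233.7, S_06 238.4 → max 238.4 km
Location 2: residuals S_04 96.8, S_05 106.8, S_06 34.4 → max 106.8 km
Location 3: residuals S_04 4.4, S_05 233.1, S_06 89.8 → max 233.1 km
Location 4: residuals S_04 0.1, S_05 0.0, S_06 0.1 → max 0.1 km
Location 5: residuals S_04 81.1, S_05 104.0, S_06 53.1 → max 104.0 km
Only Location 4 has all residuals ≈ 0.

Location 4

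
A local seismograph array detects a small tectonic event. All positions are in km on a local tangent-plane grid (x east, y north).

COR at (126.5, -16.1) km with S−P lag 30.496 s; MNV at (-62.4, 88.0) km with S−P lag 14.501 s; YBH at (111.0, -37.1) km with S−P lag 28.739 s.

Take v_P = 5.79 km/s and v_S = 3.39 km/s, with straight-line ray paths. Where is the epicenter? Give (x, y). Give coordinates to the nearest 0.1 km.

x ≈ -122.9 km, y ≈ -14.0 km

Distance from S−P lag: d = Δt · v_P v_S / (v_P − v_S) = Δt · (5.79·3.39)/(5.79−3.39) ≈ 8.1784·Δt.
So d_COR = 249.41, d_MNV = 118.59, d_YBH = 235.04 km.
Circle about each station: (x − 126.5)² + (y + 16.1)² = 249.41²; (x + 62.4)² + (y − 88.0)² = 118.59²; (x − 111.0)² + (y + 37.1)² = 235.04².
Subtracting pairs of circle equations eliminates x²+y² and gives linear equations (the radical axes):
-377.8 x + 208.2 y = 43518.06
-31.0 x − 42.0 y = 4397.50
Solving the 2×2 system: x ≈ -122.9, y ≈ -14.0 km.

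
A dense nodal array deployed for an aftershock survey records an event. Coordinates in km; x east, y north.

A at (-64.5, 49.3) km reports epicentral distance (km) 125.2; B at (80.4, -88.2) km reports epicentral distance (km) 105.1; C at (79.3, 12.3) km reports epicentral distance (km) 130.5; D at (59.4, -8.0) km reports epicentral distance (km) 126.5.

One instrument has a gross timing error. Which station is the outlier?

D

Solve using three stations at a time. Using A, B, C (subtract circle equations pairwise → linear system) gives (x, y) ≈ (-23.0, -68.8).
Distances from that point to each station vs reported:
  A: calculated 125.2 vs reported 125.2 → residual 0.0 km
  B: calculated 105.1 vs reported 105.1 → residual 0.0 km
  C: calculated 130.5 vs reported 130.5 → residual 0.0 km
  D: calculated 102.4 vs reported 126.5 → residual 24.1 km
A, B, C are mutually consistent (residuals ≈ 0); D is off by 24.1 km.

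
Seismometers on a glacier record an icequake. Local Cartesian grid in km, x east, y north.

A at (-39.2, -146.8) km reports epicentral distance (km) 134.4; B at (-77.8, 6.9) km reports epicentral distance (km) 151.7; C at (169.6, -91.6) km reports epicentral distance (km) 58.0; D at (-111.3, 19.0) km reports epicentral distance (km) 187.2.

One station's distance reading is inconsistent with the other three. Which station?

Solve using three stations at a time. Using A, B, D (subtract circle equations pairwise → linear system) gives (x, y) ≈ (60.0, -56.3).
Distances from that point to each station vs reported:
  A: calculated 134.3 vs reported 134.4 → residual 0.1 km
  B: calculated 151.6 vs reported 151.7 → residual 0.1 km
  C: calculated 115.1 vs reported 58.0 → residual 57.1 km
  D: calculated 187.1 vs reported 187.2 → residual 0.1 km
A, B, D are mutually consistent (residuals ≈ 0); C is off by 57.1 km.

C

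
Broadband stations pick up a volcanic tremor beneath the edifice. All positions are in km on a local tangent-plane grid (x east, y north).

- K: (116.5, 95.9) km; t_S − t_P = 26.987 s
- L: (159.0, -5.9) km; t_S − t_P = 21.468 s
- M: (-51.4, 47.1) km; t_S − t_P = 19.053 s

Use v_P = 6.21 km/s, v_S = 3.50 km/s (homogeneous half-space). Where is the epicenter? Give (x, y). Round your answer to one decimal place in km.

Distance from S−P lag: d = Δt · v_P v_S / (v_P − v_S) = Δt · (6.21·3.50)/(6.21−3.50) ≈ 8.0203·Δt.
So d_K = 216.44, d_L = 172.18, d_M = 152.81 km.
Circle about each station: (x − 116.5)² + (y − 95.9)² = 216.44²; (x − 159.0)² + (y + 5.9)² = 172.18²; (x + 51.4)² + (y − 47.1)² = 152.81².
Subtracting pairs of circle equations eliminates x²+y² and gives linear equations (the radical axes):
85.0 x − 203.6 y = 19747.07
-335.8 x − 97.6 y = 5586.69
Solving the 2×2 system: x ≈ 10.3, y ≈ -92.7 km.

x ≈ 10.3 km, y ≈ -92.7 km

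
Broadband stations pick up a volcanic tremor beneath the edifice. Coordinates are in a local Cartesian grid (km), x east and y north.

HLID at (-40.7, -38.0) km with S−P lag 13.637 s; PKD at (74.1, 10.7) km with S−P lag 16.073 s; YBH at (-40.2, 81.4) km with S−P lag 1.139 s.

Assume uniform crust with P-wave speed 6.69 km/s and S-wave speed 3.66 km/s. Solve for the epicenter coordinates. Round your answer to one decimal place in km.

x ≈ -40.3 km, y ≈ 72.2 km

Distance from S−P lag: d = Δt · v_P v_S / (v_P − v_S) = Δt · (6.69·3.66)/(6.69−3.66) ≈ 8.0810·Δt.
So d_HLID = 110.20, d_PKD = 129.89, d_YBH = 9.20 km.
Circle about each station: (x + 40.7)² + (y + 38.0)² = 110.20²; (x − 74.1)² + (y − 10.7)² = 129.89²; (x + 40.2)² + (y − 81.4)² = 9.20².
Subtracting the HLID equation from the PKD and YBH equations removes the quadratic terms:
229.6 x + 97.4 y = -2222.56
1.0 x + 238.8 y = 17200.91
Solving the 2×2 system: x ≈ -40.3, y ≈ 72.2 km.
Check against HLID (with the unrounded x, y): √((x + 40.7)²+(y + 38.0)²) = 110.20 ≈ 110.20 km. ✓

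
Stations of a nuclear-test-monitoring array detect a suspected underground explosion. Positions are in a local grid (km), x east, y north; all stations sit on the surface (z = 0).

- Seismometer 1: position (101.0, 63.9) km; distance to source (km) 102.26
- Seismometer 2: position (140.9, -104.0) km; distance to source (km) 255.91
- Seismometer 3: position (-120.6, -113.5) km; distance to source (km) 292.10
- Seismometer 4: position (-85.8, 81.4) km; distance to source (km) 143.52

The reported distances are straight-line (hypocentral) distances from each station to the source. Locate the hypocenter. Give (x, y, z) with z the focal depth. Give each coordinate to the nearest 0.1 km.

Each station gives a sphere (x−x_i)² + (y−y_i)² + z² = d_i² (stations at z=0).
Subtracting the Seismometer 1 sphere from Seismometer 2 and Seismometer 3: z² cancels, leaving linear equations in x and y:
79.8 x − 335.8 y = -38648.22
-443.2 x − 354.8 y = -61722.90
Solving: x ≈ 39.597, y ≈ 124.503 km (keep extra digits for the depth step; rounded: 39.6, 124.5).
Then from the Seismometer 1 sphere: z² = 102.26² − (x − 101.0)² − (y − 63.9)² with x = 39.597, y = 124.503, so z ≈ 54.900 ≈ 54.9 km.
Check against Seismometer 4 (with the unrounded solution): distance 143.51 ≈ 143.52 km. ✓

(39.6, 124.5, 54.9)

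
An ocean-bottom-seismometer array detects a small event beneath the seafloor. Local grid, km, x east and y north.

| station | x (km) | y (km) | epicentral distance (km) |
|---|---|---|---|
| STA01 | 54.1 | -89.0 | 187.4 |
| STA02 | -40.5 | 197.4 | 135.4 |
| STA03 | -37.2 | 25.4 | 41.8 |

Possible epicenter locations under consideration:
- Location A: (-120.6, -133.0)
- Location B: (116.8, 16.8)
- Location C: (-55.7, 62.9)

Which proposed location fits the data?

For each candidate, compare |candidate − station| to the reported distance:
Location A: residuals STA01 7.2, STA02 204.6, STA03 137.2 → max 204.6 km
Location B: residuals STA01 64.4, STA02 104.1, STA03 112.4 → max 112.4 km
Location C: residuals STA01 0.0, STA02 0.0, STA03 0.0 → max 0.0 km
Only Location C has all residuals ≈ 0.

Location C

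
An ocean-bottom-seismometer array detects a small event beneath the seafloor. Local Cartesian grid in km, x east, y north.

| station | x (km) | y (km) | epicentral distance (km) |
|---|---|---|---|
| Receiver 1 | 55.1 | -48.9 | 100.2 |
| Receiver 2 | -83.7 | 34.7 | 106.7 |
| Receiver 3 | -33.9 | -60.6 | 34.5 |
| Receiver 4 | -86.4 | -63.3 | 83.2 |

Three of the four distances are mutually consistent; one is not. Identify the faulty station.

Solve using three stations at a time. Using Receiver 2, Receiver 3, Receiver 4 (subtract circle equations pairwise → linear system) gives (x, y) ≈ (-6.7, -39.2).
Distances from that point to each station vs reported:
  Receiver 1: calculated 62.6 vs reported 100.2 → residual 37.6 km
  Receiver 2: calculated 106.7 vs reported 106.7 → residual 0.0 km
  Receiver 3: calculated 34.6 vs reported 34.5 → residual 0.1 km
  Receiver 4: calculated 83.2 vs reported 83.2 → residual 0.0 km
Receiver 2, Receiver 3, Receiver 4 are mutually consistent (residuals ≈ 0); Receiver 1 is off by 37.6 km.

Receiver 1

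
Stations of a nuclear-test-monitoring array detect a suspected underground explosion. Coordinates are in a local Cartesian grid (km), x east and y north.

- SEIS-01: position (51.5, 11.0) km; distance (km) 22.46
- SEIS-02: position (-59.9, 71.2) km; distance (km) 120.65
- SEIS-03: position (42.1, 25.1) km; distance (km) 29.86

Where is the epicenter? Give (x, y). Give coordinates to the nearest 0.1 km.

Circle about each station: (x − 51.5)² + (y − 11.0)² = 22.46²; (x + 59.9)² + (y − 71.2)² = 120.65²; (x − 42.1)² + (y − 25.1)² = 29.86².
Subtracting pairs of circle equations eliminates x²+y² and gives linear equations (the radical axes):
-222.8 x + 120.4 y = -8167.77
-18.8 x + 28.2 y = -758.00
Solving the 2×2 system: x ≈ 34.6, y ≈ -3.8 km.

34.6 km east, -3.8 km north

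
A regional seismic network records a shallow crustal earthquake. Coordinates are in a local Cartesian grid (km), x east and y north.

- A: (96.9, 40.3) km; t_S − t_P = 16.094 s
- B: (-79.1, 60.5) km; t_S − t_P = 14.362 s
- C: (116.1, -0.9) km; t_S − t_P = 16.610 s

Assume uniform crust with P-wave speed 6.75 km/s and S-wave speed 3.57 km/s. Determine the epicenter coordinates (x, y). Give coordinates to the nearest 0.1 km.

(-8.0, -21.9)

Distance from S−P lag: d = Δt · v_P v_S / (v_P − v_S) = Δt · (6.75·3.57)/(6.75−3.57) ≈ 7.5778·Δt.
So d_A = 121.96, d_B = 108.83, d_C = 125.87 km.
Circle about each station: (x − 96.9)² + (y − 40.3)² = 121.96²; (x + 79.1)² + (y − 60.5)² = 108.83²; (x − 116.1)² + (y + 0.9)² = 125.87².
Subtracting pairs of circle equations eliminates x²+y² and gives linear equations (the radical axes):
-352.0 x + 40.4 y = 1933.63
38.4 x − 82.4 y = 1497.30
Solving the 2×2 system: x ≈ -8.0, y ≈ -21.9 km.
Check against A (with the unrounded x, y): √((x − 96.9)²+(y − 40.3)²) = 121.96 ≈ 121.96 km. ✓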